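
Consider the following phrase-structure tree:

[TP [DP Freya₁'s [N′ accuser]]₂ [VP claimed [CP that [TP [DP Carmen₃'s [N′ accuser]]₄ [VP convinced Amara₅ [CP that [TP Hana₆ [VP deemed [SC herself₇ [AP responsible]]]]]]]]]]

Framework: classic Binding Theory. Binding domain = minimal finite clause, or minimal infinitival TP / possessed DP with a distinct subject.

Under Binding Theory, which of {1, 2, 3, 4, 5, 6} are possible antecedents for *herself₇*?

*herself* is an anaphor, so Principle A applies: it must be bound in its binding domain.
Binding domain of *herself₇*: the embedded TP, whose subject is Hana₆.
*Freya₁* does not c-command the anaphor → cannot bind it.
*[Freya₁'s accuser]₂* c-commands the anaphor but is outside its binding domain → cannot satisfy Principle A.
*Carmen₃* does not c-command the anaphor → cannot bind it.
*[Carmen₃'s accuser]₄* c-commands the anaphor but is outside its binding domain → cannot satisfy Principle A.
*Amara₅* c-commands the anaphor but is outside its binding domain → cannot satisfy Principle A.
*Hana₆* c-commands the anaphor within its binding domain → licit binder.

{6}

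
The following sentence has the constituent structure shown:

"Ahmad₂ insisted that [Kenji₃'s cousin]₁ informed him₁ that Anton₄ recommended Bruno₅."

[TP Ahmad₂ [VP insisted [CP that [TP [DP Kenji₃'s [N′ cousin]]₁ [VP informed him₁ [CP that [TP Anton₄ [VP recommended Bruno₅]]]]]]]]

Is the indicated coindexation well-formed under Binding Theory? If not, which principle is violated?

The two coindexed NPs are *[Kenji₃'s cousin]₁* and *him₁*.
*him₁* is a pronoun. Its binding domain is the embedded TP, whose subject is [Kenji₃'s cousin]₁.
*[Kenji₃'s cousin]₁* c-commands it within that domain and carries the same index.
The pronoun is locally bound → Principle B violation.

Principle B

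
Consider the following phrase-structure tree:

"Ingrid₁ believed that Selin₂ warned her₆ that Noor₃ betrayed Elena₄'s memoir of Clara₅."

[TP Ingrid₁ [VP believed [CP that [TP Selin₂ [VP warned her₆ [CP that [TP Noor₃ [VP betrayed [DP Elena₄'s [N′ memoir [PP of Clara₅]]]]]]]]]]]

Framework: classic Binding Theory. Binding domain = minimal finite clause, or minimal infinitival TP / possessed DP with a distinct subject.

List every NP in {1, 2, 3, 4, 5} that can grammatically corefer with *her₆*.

{1}

*her* is a pronoun, so Principle B applies: it must be free in its binding domain.
Binding domain of *her₆*: the embedded TP, whose subject is Selin₂.
*Ingrid₁* c-commands the pronoun but from outside its binding domain, and is not c-commanded by it → coindexation permitted.
*Selin₂* c-commands the pronoun within its binding domain → coindexation would violate Principle B.
*Noor₃*: the pronoun c-commands this R-expression → coindexation would violate Principle C on *Noor₃*.
*Elena₄*: the pronoun c-commands this R-expression → coindexation would violate Principle C on *Elena₄*.
*Clara₅*: the pronoun c-commands this R-expression → coindexation would violate Principle C on *Clara₅*.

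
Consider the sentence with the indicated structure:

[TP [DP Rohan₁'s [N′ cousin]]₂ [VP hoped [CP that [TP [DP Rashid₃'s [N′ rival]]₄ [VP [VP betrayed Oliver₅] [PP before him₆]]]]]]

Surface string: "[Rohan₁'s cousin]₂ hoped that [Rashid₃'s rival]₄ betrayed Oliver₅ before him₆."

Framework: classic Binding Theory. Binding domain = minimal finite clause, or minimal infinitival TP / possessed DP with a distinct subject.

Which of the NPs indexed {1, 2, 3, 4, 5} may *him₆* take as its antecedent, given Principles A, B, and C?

{1, 2, 3, 5}

*him* is a pronoun, so Principle B applies: it must be free in its binding domain.
Binding domain of *him₆*: the embedded TP, whose subject is [Rashid₃'s rival]₄.
*Rohan₁* and the pronoun do not c-command one another → neither Principle B nor Principle C is at stake; coindexation permitted.
*[Rohan₁'s cousin]₂* c-commands the pronoun but from outside its binding domain, and is not c-commanded by it → coindexation permitted.
*Rashid₃* and the pronoun do not c-command one another → neither Principle B nor Principle C is at stake; coindexation permitted.
*[Rashid₃'s rival]₄* c-commands the pronoun within its binding domain → coindexation would violate Principle B.
*Oliver₅* and the pronoun do not c-command one another → neither Principle B nor Principle C is at stake; coindexation permitted.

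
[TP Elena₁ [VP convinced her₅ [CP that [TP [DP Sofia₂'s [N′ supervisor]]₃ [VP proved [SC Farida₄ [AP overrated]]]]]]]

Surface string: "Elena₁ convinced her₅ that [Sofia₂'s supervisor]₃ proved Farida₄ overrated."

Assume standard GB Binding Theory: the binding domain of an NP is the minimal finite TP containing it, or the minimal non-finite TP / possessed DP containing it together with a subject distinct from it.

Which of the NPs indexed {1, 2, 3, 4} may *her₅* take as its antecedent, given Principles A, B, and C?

*her* is a pronoun, so Principle B applies: it must be free in its binding domain.
Binding domain of *her₅*: the matrix TP, whose subject is Elena₁.
*Elena₁* c-commands the pronoun within its binding domain → coindexation would violate Principle B.
*Sofia₂*: the pronoun c-commands this R-expression → coindexation would violate Principle C on *Sofia₂*.
*[Sofia₂'s supervisor]₃*: the pronoun c-commands this R-expression → coindexation would violate Principle C on *[Sofia₂'s supervisor]₃*.
*Farida₄*: the pronoun c-commands this R-expression → coindexation would violate Principle C on *Farida₄*.

none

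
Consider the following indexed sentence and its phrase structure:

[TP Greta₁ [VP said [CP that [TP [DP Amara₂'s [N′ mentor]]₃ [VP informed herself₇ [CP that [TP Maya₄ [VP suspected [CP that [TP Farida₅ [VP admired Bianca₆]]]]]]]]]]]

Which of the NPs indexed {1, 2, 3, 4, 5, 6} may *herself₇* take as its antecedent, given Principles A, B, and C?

*herself* is an anaphor, so Principle A applies: it must be bound in its binding domain.
Binding domain of *herself₇*: the embedded TP, whose subject is [Amara₂'s mentor]₃.
*Greta₁* c-commands the anaphor but is outside its binding domain → cannot satisfy Principle A.
*Amara₂* does not c-command the anaphor → cannot bind it.
*[Amara₂'s mentor]₃* c-commands the anaphor within its binding domain → licit binder.
*Maya₄* does not c-command the anaphor → cannot bind it.
*Farida₅* does not c-command the anaphor → cannot bind it.
*Bianca₆* does not c-command the anaphor → cannot bind it.

{3}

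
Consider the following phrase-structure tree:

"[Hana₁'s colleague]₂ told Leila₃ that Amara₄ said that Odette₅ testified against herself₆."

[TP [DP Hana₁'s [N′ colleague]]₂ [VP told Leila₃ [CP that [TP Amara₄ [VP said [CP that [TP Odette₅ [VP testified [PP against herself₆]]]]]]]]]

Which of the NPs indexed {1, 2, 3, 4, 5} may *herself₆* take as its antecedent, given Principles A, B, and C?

*herself* is an anaphor, so Principle A applies: it must be bound in its binding domain.
Binding domain of *herself₆*: the embedded TP, whose subject is Odette₅.
*Hana₁* does not c-command the anaphor → cannot bind it.
*[Hana₁'s colleague]₂* c-commands the anaphor but is outside its binding domain → cannot satisfy Principle A.
*Leila₃* c-commands the anaphor but is outside its binding domain → cannot satisfy Principle A.
*Amara₄* c-commands the anaphor but is outside its binding domain → cannot satisfy Principle A.
*Odette₅* c-commands the anaphor within its binding domain → licit binder.

{5}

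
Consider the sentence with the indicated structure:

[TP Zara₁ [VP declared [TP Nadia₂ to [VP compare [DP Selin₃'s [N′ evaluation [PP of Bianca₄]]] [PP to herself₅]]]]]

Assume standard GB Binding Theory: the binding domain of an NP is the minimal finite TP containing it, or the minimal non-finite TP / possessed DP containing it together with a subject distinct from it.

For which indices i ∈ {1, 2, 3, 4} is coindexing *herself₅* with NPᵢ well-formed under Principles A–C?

{2}

*herself* is an anaphor, so Principle A applies: it must be bound in its binding domain.
Binding domain of *herself₅*: the embedded TP, whose subject is Nadia₂.
*Zara₁* c-commands the anaphor but is outside its binding domain → cannot satisfy Principle A.
*Nadia₂* c-commands the anaphor within its binding domain → licit binder.
*Selin₃* does not c-command the anaphor → cannot bind it.
*Bianca₄* does not c-command the anaphor → cannot bind it.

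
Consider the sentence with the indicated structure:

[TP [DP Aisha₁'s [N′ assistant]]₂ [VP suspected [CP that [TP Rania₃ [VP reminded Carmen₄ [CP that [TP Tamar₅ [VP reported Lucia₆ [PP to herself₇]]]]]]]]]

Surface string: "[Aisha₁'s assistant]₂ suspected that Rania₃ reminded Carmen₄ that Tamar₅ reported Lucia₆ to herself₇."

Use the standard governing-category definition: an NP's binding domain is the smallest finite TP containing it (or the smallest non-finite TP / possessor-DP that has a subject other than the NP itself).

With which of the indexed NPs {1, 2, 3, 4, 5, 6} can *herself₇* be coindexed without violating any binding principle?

*herself* is an anaphor, so Principle A applies: it must be bound in its binding domain.
Binding domain of *herself₇*: the embedded TP, whose subject is Tamar₅.
*Aisha₁* does not c-command the anaphor → cannot bind it.
*[Aisha₁'s assistant]₂* c-commands the anaphor but is outside its binding domain → cannot satisfy Principle A.
*Rania₃* c-commands the anaphor but is outside its binding domain → cannot satisfy Principle A.
*Carmen₄* c-commands the anaphor but is outside its binding domain → cannot satisfy Principle A.
*Tamar₅* c-commands the anaphor within its binding domain → licit binder.
*Lucia₆* c-commands the anaphor within its binding domain → licit binder.

{5, 6}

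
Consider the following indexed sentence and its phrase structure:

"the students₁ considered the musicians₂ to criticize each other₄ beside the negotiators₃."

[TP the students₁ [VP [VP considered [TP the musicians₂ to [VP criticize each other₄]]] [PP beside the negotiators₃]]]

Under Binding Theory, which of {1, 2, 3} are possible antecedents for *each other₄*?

*each other* is an anaphor, so Principle A applies: it must be bound in its binding domain.
Binding domain of *each other₄*: the embedded TP, whose subject is the musicians₂.
*the students₁* c-commands the anaphor but is outside its binding domain → cannot satisfy Principle A.
*the musicians₂* c-commands the anaphor within its binding domain → licit binder.
*the negotiators₃* does not c-command the anaphor → cannot bind it.

{2}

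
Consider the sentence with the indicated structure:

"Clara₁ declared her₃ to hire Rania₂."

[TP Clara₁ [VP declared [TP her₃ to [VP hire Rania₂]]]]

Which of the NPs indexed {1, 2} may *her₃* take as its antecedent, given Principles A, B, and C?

*her* is a pronoun, so Principle B applies: it must be free in its binding domain.
Binding domain of *her₃*: the matrix TP, whose subject is Clara₁.
*Clara₁* c-commands the pronoun within its binding domain → coindexation would violate Principle B.
*Rania₂*: the pronoun c-commands this R-expression → coindexation would violate Principle C on *Rania₂*.

none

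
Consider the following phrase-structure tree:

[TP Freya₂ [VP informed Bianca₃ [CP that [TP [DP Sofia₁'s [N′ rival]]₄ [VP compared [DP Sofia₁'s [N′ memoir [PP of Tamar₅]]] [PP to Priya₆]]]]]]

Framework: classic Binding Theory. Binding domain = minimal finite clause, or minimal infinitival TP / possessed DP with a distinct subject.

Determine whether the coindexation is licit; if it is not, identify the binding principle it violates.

The two coindexed NPs are *Sofia₁* and *Sofia₁*.
*Sofia₁* is an R-expression; no coindexed NP c-commands it, so Principle C holds.
*Sofia₁* is an R-expression; *Sofia₁* does not c-command it, and no other NP shares its index, so Principle C is satisfied.
All principles are respected.

grammatical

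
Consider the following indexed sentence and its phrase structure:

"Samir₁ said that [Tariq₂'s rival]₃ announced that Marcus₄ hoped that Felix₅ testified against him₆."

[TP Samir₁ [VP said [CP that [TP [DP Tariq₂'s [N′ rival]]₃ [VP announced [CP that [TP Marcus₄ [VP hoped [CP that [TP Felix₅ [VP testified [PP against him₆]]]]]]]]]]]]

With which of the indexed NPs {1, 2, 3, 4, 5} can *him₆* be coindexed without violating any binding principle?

{1, 2, 3, 4}

*him* is a pronoun, so Principle B applies: it must be free in its binding domain.
Binding domain of *him₆*: the embedded TP, whose subject is Felix₅.
*Samir₁* c-commands the pronoun but from outside its binding domain, and is not c-commanded by it → coindexation permitted.
*Tariq₂* and the pronoun do not c-command one another → neither Principle B nor Principle C is at stake; coindexation permitted.
*[Tariq₂'s rival]₃* c-commands the pronoun but from outside its binding domain, and is not c-commanded by it → coindexation permitted.
*Marcus₄* c-commands the pronoun but from outside its binding domain, and is not c-commanded by it → coindexation permitted.
*Felix₅* c-commands the pronoun within its binding domain → coindexation would violate Principle B.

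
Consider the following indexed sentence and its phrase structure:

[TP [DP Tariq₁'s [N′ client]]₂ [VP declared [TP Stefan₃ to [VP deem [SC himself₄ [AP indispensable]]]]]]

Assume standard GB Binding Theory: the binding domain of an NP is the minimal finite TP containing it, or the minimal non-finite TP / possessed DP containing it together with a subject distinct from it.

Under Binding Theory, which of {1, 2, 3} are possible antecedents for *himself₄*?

{3}

*himself* is an anaphor, so Principle A applies: it must be bound in its binding domain.
Binding domain of *himself₄*: the embedded TP, whose subject is Stefan₃.
*Tariq₁* does not c-command the anaphor → cannot bind it.
*[Tariq₁'s client]₂* c-commands the anaphor but is outside its binding domain → cannot satisfy Principle A.
*Stefan₃* c-commands the anaphor within its binding domain → licit binder.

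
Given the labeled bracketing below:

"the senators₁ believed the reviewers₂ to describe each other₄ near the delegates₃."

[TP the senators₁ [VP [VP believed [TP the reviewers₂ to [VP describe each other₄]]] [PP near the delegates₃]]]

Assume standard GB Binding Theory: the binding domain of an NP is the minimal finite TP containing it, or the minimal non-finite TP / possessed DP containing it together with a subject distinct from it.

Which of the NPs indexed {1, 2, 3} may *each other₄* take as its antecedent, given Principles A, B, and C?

*each other* is an anaphor, so Principle A applies: it must be bound in its binding domain.
Binding domain of *each other₄*: the embedded TP, whose subject is the reviewers₂.
*the senators₁* c-commands the anaphor but is outside its binding domain → cannot satisfy Principle A.
*the reviewers₂* c-commands the anaphor within its binding domain → licit binder.
*the delegates₃* does not c-command the anaphor → cannot bind it.

{2}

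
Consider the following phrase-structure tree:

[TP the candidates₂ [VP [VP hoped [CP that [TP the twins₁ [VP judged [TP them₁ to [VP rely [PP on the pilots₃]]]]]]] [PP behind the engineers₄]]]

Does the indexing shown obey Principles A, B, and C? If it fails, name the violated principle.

Principle B

The two coindexed NPs are *the twins₁* and *them₁*.
*them₁* is a pronoun. Its binding domain is the embedded TP, whose subject is the twins₁.
*the twins₁* c-commands it within that domain and carries the same index.
The pronoun is locally bound → Principle B violation.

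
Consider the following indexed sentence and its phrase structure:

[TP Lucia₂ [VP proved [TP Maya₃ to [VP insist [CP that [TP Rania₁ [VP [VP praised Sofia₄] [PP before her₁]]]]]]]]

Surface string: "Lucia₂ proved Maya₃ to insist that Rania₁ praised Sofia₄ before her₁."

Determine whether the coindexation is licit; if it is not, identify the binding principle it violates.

The two coindexed NPs are *Rania₁* and *her₁*.
*her₁* is a pronoun. Its binding domain is the embedded TP, whose subject is Rania₁.
*Rania₁* c-commands it within that domain and carries the same index.
The pronoun is locally bound → Principle B violation.

Principle B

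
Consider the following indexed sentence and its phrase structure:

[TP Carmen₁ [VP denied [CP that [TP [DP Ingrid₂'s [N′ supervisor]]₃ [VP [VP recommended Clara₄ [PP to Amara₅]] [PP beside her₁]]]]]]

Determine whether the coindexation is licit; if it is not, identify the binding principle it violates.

The two coindexed NPs are *Carmen₁* and *her₁*.
*her₁* is a pronoun; its binding domain is the embedded TP, whose subject is [Ingrid₂'s supervisor]₃. Within that domain it is c-commanded only by *[Ingrid₂'s supervisor]₃*, which carries a different index — the pronoun is free locally, so Principle B holds.
*Carmen₁* is an R-expression; *her₁* does not c-command it, and no other NP shares its index, so Principle C is satisfied.
All principles are respected.

grammatical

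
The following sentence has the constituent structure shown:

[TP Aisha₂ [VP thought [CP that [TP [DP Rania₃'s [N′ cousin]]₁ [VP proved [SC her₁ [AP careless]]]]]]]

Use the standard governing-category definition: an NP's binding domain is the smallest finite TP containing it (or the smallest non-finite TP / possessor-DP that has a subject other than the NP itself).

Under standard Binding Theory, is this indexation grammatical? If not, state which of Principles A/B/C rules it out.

The two coindexed NPs are *[Rania₃'s cousin]₁* and *her₁*.
*her₁* is a pronoun. Its binding domain is the embedded TP, whose subject is [Rania₃'s cousin]₁.
*[Rania₃'s cousin]₁* c-commands it within that domain and carries the same index.
The pronoun is locally bound → Principle B violation.

Principle B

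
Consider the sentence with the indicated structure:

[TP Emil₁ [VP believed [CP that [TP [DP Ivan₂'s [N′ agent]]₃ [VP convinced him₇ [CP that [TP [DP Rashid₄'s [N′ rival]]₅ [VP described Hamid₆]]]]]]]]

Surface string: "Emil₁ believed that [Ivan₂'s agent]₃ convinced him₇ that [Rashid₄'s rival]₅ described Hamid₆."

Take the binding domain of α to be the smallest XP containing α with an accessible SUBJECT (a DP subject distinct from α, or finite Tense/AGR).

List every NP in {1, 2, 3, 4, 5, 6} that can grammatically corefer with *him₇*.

{1, 2}

*him* is a pronoun, so Principle B applies: it must be free in its binding domain.
Binding domain of *him₇*: the embedded TP, whose subject is [Ivan₂'s agent]₃.
*Emil₁* c-commands the pronoun but from outside its binding domain, and is not c-commanded by it → coindexation permitted.
*Ivan₂* and the pronoun do not c-command one another → neither Principle B nor Principle C is at stake; coindexation permitted.
*[Ivan₂'s agent]₃* c-commands the pronoun within its binding domain → coindexation would violate Principle B.
*Rashid₄*: the pronoun c-commands this R-expression → coindexation would violate Principle C on *Rashid₄*.
*[Rashid₄'s rival]₅*: the pronoun c-commands this R-expression → coindexation would violate Principle C on *[Rashid₄'s rival]₅*.
*Hamid₆*: the pronoun c-commands this R-expression → coindexation would violate Principle C on *Hamid₆*.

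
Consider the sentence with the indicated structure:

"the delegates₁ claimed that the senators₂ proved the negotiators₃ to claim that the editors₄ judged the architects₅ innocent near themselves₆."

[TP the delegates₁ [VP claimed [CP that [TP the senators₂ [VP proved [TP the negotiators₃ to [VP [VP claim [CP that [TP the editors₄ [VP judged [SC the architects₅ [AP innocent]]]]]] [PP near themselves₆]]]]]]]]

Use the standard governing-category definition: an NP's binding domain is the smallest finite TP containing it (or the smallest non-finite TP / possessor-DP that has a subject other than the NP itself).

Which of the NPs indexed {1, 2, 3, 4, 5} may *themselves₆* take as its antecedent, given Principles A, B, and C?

{3}

*themselves* is an anaphor, so Principle A applies: it must be bound in its binding domain.
Binding domain of *themselves₆*: the embedded TP, whose subject is the negotiators₃.
*the delegates₁* c-commands the anaphor but is outside its binding domain → cannot satisfy Principle A.
*the senators₂* c-commands the anaphor but is outside its binding domain → cannot satisfy Principle A.
*the negotiators₃* c-commands the anaphor within its binding domain → licit binder.
*the editors₄* does not c-command the anaphor → cannot bind it.
*the architects₅* does not c-command the anaphor → cannot bind it.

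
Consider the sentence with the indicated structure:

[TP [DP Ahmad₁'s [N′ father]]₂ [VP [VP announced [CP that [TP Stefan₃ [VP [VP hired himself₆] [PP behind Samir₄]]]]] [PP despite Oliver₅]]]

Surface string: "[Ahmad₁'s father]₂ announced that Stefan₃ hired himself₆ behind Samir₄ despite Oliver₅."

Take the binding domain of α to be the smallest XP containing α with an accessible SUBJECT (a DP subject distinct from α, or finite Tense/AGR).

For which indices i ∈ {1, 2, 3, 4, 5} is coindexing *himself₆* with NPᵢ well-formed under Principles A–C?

*himself* is an anaphor, so Principle A applies: it must be bound in its binding domain.
Binding domain of *himself₆*: the embedded TP, whose subject is Stefan₃.
*Ahmad₁* does not c-command the anaphor → cannot bind it.
*[Ahmad₁'s father]₂* c-commands the anaphor but is outside its binding domain → cannot satisfy Principle A.
*Stefan₃* c-commands the anaphor within its binding domain → licit binder.
*Samir₄* does not c-command the anaphor → cannot bind it.
*Oliver₅* does not c-command the anaphor → cannot bind it.

{3}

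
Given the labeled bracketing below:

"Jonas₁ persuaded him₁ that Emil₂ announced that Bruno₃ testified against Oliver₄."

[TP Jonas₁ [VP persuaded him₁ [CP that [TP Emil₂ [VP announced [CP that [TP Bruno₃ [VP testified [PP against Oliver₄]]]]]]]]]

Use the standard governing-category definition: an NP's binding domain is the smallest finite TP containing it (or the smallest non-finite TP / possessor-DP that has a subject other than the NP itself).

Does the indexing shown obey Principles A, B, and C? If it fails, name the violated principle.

The two coindexed NPs are *Jonas₁* and *him₁*.
*him₁* is a pronoun. Its binding domain is the matrix TP, whose subject is Jonas₁.
*Jonas₁* c-commands it within that domain and carries the same index.
The pronoun is locally bound → Principle B violation.

Principle B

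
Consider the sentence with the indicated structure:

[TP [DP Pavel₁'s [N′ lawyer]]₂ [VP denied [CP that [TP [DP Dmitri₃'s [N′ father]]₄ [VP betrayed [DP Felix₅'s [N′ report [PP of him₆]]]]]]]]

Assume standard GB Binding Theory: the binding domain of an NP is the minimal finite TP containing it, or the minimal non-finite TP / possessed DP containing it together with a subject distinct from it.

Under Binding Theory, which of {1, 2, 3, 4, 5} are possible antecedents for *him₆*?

*him* is a pronoun, so Principle B applies: it must be free in its binding domain.
Binding domain of *him₆*: the possessed DP, whose subject is Felix₅.
*Pavel₁* and the pronoun do not c-command one another → neither Principle B nor Principle C is at stake; coindexation permitted.
*[Pavel₁'s lawyer]₂* c-commands the pronoun but from outside its binding domain, and is not c-commanded by it → coindexation permitted.
*Dmitri₃* and the pronoun do not c-command one another → neither Principle B nor Principle C is at stake; coindexation permitted.
*[Dmitri₃'s father]₄* c-commands the pronoun but from outside its binding domain, and is not c-commanded by it → coindexation permitted.
*Felix₅* c-commands the pronoun within its binding domain → coindexation would violate Principle B.

{1, 2, 3, 4}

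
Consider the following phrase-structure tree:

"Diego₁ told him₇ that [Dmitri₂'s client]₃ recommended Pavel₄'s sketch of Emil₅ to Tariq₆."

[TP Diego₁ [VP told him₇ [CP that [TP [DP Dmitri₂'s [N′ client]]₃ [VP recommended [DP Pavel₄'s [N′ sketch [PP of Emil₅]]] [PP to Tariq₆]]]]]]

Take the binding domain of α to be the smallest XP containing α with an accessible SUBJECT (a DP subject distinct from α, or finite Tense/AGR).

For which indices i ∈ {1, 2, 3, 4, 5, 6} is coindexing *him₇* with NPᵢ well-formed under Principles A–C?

none

*him* is a pronoun, so Principle B applies: it must be free in its binding domain.
Binding domain of *him₇*: the matrix TP, whose subject is Diego₁.
*Diego₁* c-commands the pronoun within its binding domain → coindexation would violate Principle B.
*Dmitri₂*: the pronoun c-commands this R-expression → coindexation would violate Principle C on *Dmitri₂*.
*[Dmitri₂'s client]₃*: the pronoun c-commands this R-expression → coindexation would violate Principle C on *[Dmitri₂'s client]₃*.
*Pavel₄*: the pronoun c-commands this R-expression → coindexation would violate Principle C on *Pavel₄*.
*Emil₅*: the pronoun c-commands this R-expression → coindexation would violate Principle C on *Emil₅*.
*Tariq₆*: the pronoun c-commands this R-expression → coindexation would violate Principle C on *Tariq₆*.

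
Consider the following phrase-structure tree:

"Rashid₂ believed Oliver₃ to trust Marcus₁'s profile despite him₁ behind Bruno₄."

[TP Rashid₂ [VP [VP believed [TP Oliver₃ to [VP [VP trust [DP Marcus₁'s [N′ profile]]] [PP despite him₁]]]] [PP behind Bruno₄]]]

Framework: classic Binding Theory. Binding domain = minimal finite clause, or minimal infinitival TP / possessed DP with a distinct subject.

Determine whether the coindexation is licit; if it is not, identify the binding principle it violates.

grammatical

The two coindexed NPs are *Marcus₁* and *him₁*.
*him₁* is a pronoun; its binding domain is the embedded TP, whose subject is Oliver₃. Within that domain it is c-commanded only by *Oliver₃*, which carries a different index — the pronoun is free locally, so Principle B holds.
*Marcus₁* is an R-expression; *him₁* does not c-command it, and no other NP shares its index, so Principle C is satisfied.
All principles are respected.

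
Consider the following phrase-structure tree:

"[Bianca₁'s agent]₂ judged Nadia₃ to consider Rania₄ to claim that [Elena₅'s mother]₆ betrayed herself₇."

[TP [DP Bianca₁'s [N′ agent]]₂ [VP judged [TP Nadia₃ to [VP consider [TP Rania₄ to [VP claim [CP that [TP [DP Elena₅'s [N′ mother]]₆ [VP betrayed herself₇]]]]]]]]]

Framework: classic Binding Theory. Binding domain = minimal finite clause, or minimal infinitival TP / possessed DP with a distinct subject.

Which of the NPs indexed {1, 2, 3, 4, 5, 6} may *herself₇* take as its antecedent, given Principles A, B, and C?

*herself* is an anaphor, so Principle A applies: it must be bound in its binding domain.
Binding domain of *herself₇*: the embedded TP, whose subject is [Elena₅'s mother]₆.
*Bianca₁* does not c-command the anaphor → cannot bind it.
*[Bianca₁'s agent]₂* c-commands the anaphor but is outside its binding domain → cannot satisfy Principle A.
*Nadia₃* c-commands the anaphor but is outside its binding domain → cannot satisfy Principle A.
*Rania₄* c-commands the anaphor but is outside its binding domain → cannot satisfy Principle A.
*Elena₅* does not c-command the anaphor → cannot bind it.
*[Elena₅'s mother]₆* c-commands the anaphor within its binding domain → licit binder.

{6}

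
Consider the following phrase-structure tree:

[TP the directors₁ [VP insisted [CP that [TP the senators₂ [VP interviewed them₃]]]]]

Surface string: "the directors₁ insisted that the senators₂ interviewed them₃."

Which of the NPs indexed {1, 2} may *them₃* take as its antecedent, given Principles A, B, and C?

*them* is a pronoun, so Principle B applies: it must be free in its binding domain.
Binding domain of *them₃*: the embedded TP, whose subject is the senators₂.
*the directors₁* c-commands the pronoun but from outside its binding domain, and is not c-commanded by it → coindexation permitted.
*the senators₂* c-commands the pronoun within its binding domain → coindexation would violate Principle B.

{1}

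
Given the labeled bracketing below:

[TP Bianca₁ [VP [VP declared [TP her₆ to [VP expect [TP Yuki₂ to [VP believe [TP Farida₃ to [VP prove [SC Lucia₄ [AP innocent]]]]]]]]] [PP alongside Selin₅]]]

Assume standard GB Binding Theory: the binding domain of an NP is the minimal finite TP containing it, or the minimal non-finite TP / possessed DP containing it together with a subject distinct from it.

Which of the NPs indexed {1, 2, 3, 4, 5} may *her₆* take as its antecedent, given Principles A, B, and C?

*her* is a pronoun, so Principle B applies: it must be free in its binding domain.
Binding domain of *her₆*: the matrix TP, whose subject is Bianca₁.
*Bianca₁* c-commands the pronoun within its binding domain → coindexation would violate Principle B.
*Yuki₂*: the pronoun c-commands this R-expression → coindexation would violate Principle C on *Yuki₂*.
*Farida₃*: the pronoun c-commands this R-expression → coindexation would violate Principle C on *Farida₃*.
*Lucia₄*: the pronoun c-commands this R-expression → coindexation would violate Principle C on *Lucia₄*.
*Selin₅* and the pronoun do not c-command one another → neither Principle B nor Principle C is at stake; coindexation permitted.

{5}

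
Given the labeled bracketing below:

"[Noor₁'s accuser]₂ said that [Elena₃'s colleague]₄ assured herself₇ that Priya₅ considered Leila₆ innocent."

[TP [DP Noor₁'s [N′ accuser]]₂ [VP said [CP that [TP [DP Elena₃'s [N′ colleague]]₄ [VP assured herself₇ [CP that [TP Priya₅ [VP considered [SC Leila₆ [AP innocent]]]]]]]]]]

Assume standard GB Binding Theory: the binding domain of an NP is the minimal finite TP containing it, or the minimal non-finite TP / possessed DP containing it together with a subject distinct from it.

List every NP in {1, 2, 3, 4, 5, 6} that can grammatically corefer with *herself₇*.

{4}

*herself* is an anaphor, so Principle A applies: it must be bound in its binding domain.
Binding domain of *herself₇*: the embedded TP, whose subject is [Elena₃'s colleague]₄.
*Noor₁* does not c-command the anaphor → cannot bind it.
*[Noor₁'s accuser]₂* c-commands the anaphor but is outside its binding domain → cannot satisfy Principle A.
*Elena₃* does not c-command the anaphor → cannot bind it.
*[Elena₃'s colleague]₄* c-commands the anaphor within its binding domain → licit binder.
*Priya₅* does not c-command the anaphor → cannot bind it.
*Leila₆* does not c-command the anaphor → cannot bind it.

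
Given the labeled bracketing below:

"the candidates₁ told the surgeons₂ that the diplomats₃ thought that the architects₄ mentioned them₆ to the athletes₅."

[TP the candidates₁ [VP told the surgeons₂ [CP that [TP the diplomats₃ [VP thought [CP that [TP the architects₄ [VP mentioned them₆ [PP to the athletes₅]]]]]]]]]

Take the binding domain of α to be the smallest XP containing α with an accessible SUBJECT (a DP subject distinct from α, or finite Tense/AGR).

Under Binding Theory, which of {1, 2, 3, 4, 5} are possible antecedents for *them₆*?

{1, 2, 3}

*them* is a pronoun, so Principle B applies: it must be free in its binding domain.
Binding domain of *them₆*: the embedded TP, whose subject is the architects₄.
*the candidates₁* c-commands the pronoun but from outside its binding domain, and is not c-commanded by it → coindexation permitted.
*the surgeons₂* c-commands the pronoun but from outside its binding domain, and is not c-commanded by it → coindexation permitted.
*the diplomats₃* c-commands the pronoun but from outside its binding domain, and is not c-commanded by it → coindexation permitted.
*the architects₄* c-commands the pronoun within its binding domain → coindexation would violate Principle B.
*the athletes₅*: the pronoun c-commands this R-expression → coindexation would violate Principle C on *the athletes₅*.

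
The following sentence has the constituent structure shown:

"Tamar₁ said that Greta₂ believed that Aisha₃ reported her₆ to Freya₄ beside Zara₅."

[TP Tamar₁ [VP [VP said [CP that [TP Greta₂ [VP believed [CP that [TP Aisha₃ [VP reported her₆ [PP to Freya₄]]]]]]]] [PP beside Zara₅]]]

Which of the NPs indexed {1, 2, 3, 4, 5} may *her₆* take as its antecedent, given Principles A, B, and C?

*her* is a pronoun, so Principle B applies: it must be free in its binding domain.
Binding domain of *her₆*: the embedded TP, whose subject is Aisha₃.
*Tamar₁* c-commands the pronoun but from outside its binding domain, and is not c-commanded by it → coindexation permitted.
*Greta₂* c-commands the pronoun but from outside its binding domain, and is not c-commanded by it → coindexation permitted.
*Aisha₃* c-commands the pronoun within its binding domain → coindexation would violate Principle B.
*Freya₄*: the pronoun c-commands this R-expression → coindexation would violate Principle C on *Freya₄*.
*Zara₅* and the pronoun do not c-command one another → neither Principle B nor Principle C is at stake; coindexation permitted.

{1, 2, 5}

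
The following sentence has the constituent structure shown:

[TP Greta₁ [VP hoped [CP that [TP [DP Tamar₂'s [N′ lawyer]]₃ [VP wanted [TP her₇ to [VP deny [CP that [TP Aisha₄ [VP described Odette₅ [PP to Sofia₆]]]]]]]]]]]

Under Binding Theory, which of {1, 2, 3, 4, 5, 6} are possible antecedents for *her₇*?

*her* is a pronoun, so Principle B applies: it must be free in its binding domain.
Binding domain of *her₇*: the embedded TP, whose subject is [Tamar₂'s lawyer]₃.
*Greta₁* c-commands the pronoun but from outside its binding domain, and is not c-commanded by it → coindexation permitted.
*Tamar₂* and the pronoun do not c-command one another → neither Principle B nor Principle C is at stake; coindexation permitted.
*[Tamar₂'s lawyer]₃* c-commands the pronoun within its binding domain → coindexation would violate Principle B.
*Aisha₄*: the pronoun c-commands this R-expression → coindexation would violate Principle C on *Aisha₄*.
*Odette₅*: the pronoun c-commands this R-expression → coindexation would violate Principle C on *Odette₅*.
*Sofia₆*: the pronoun c-commands this R-expression → coindexation would violate Principle C on *Sofia₆*.

{1, 2}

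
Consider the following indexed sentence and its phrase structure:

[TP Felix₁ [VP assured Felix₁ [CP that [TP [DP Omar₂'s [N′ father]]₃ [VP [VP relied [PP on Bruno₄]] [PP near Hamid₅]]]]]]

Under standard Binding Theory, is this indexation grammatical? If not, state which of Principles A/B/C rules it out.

The two coindexed NPs are *Felix₁* (the lower occurrence) and *Felix₁* (the higher occurrence).
*Felix₁* (the lower occurrence) is an R-expression. Principle C requires it to be free everywhere.
*Felix₁* (the higher occurrence) c-commands it and carries the same index.
The R-expression is bound → Principle C violation.

Principle C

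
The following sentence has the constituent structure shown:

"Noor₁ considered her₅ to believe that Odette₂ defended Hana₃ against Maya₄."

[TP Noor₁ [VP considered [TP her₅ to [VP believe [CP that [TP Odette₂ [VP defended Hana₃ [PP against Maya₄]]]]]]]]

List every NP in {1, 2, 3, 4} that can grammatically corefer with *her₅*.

none

*her* is a pronoun, so Principle B applies: it must be free in its binding domain.
Binding domain of *her₅*: the matrix TP, whose subject is Noor₁.
*Noor₁* c-commands the pronoun within its binding domain → coindexation would violate Principle B.
*Odette₂*: the pronoun c-commands this R-expression → coindexation would violate Principle C on *Odette₂*.
*Hana₃*: the pronoun c-commands this R-expression → coindexation would violate Principle C on *Hana₃*.
*Maya₄*: the pronoun c-commands this R-expression → coindexation would violate Principle C on *Maya₄*.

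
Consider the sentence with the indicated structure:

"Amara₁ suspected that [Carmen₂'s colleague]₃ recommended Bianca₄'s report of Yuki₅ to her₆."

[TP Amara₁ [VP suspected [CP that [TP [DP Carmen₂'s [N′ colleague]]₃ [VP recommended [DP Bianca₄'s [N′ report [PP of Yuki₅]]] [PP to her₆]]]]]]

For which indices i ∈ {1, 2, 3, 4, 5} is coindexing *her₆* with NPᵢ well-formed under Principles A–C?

{1, 2, 4, 5}

*her* is a pronoun, so Principle B applies: it must be free in its binding domain.
Binding domain of *her₆*: the embedded TP, whose subject is [Carmen₂'s colleague]₃.
*Amara₁* c-commands the pronoun but from outside its binding domain, and is not c-commanded by it → coindexation permitted.
*Carmen₂* and the pronoun do not c-command one another → neither Principle B nor Principle C is at stake; coindexation permitted.
*[Carmen₂'s colleague]₃* c-commands the pronoun within its binding domain → coindexation would violate Principle B.
*Bianca₄* and the pronoun do not c-command one another → neither Principle B nor Principle C is at stake; coindexation permitted.
*Yuki₅* and the pronoun do not c-command one another → neither Principle B nor Principle C is at stake; coindexation permitted.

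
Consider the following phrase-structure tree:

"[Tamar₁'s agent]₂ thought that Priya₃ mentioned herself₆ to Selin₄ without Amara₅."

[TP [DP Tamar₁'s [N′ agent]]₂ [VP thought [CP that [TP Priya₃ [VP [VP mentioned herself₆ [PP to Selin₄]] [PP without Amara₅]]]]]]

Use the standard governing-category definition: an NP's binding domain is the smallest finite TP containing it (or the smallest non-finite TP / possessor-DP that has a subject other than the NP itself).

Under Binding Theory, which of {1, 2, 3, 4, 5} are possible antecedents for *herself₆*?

*herself* is an anaphor, so Principle A applies: it must be bound in its binding domain.
Binding domain of *herself₆*: the embedded TP, whose subject is Priya₃.
*Tamar₁* does not c-command the anaphor → cannot bind it.
*[Tamar₁'s agent]₂* c-commands the anaphor but is outside its binding domain → cannot satisfy Principle A.
*Priya₃* c-commands the anaphor within its binding domain → licit binder.
*Selin₄* does not c-command the anaphor → cannot bind it.
*Amara₅* does not c-command the anaphor → cannot bind it.

{3}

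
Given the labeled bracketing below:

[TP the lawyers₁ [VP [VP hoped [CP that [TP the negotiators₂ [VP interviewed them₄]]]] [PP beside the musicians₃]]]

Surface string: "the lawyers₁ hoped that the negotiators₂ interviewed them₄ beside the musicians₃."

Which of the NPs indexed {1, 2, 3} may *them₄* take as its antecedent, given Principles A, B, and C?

*them* is a pronoun, so Principle B applies: it must be free in its binding domain.
Binding domain of *them₄*: the embedded TP, whose subject is the negotiators₂.
*the lawyers₁* c-commands the pronoun but from outside its binding domain, and is not c-commanded by it → coindexation permitted.
*the negotiators₂* c-commands the pronoun within its binding domain → coindexation would violate Principle B.
*the musicians₃* and the pronoun do not c-command one another → neither Principle B nor Principle C is at stake; coindexation permitted.

{1, 3}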